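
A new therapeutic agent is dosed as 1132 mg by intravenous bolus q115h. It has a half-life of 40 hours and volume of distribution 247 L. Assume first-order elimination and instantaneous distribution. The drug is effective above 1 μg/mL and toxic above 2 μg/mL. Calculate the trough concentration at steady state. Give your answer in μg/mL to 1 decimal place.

0.7 μg/mL

τ/t½ = 115/40 ≈ 2.875, so fraction remaining f = (1/2)^(115/40) ≈ 0.1363.
At steady state, accumulation factor R = 1/(1 − e^(−kτ)) ≈ 1.1578.
Single-dose peak C₀ = D/Vd = 1132/247 ≈ 4.583 μg/mL.
Cmax,ss = C₀/(1 − f) ≈ 4.583/0.8637 ≈ 5.306 μg/mL.
Steady-state trough Cmin,ss = Cmax,ss·f ≈ 5.306 × 0.1363 ≈ 0.723 μg/mL.
Trough 0.7 μg/mL vs MEC 1 μg/mL: subtherapeutic.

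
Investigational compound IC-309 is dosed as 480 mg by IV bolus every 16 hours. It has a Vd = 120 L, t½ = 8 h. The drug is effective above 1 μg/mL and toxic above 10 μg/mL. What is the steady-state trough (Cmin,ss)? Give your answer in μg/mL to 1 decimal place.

The dosing interval is 2 half-lives, so f = 2^(−2) = 0.25.
At steady state, R = 1/(1 − 0.25) = 4/3.
Single-dose peak C₀ = D/Vd = 480/120 = 4 μg/mL.
Steady-state peak Cmax,ss = C₀·R = 4 × 4/3 ≈ 5.333 μg/mL.
Steady-state trough Cmin,ss = Cmax,ss·f ≈ 5.333 × 0.25 ≈ 1.333 μg/mL.
Trough 1.3 μg/mL vs MEC 1 μg/mL: adequate.

1.3 μg/mL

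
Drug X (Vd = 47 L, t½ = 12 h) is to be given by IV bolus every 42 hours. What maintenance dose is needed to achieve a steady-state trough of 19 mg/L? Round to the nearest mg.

τ/t½ = 42/12 ≈ 3.5, so f = (1/2)^(42/12) ≈ 0.088388.
Cmin,ss = (D/Vd)·f/(1−f), so D = Cmin,ss·Vd·(1−f)/f.
D = 19 × 47 × (1−f)/f ≈ 19 × 47 × 10.31375 ≈ 9210.18 mg.

9210 mg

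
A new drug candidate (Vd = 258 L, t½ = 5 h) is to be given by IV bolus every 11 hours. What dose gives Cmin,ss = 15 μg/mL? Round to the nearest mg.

13912 mg

τ/t½ = 11/5 ≈ 2.2, so f = (1/2)^(11/5) ≈ 0.217638.
Cmin,ss = (D/Vd)·f/(1−f), so D = Cmin,ss·Vd·(1−f)/f.
D = 15 × 258 × (1−f)/f ≈ 15 × 258 × 3.59479 ≈ 13911.84 mg.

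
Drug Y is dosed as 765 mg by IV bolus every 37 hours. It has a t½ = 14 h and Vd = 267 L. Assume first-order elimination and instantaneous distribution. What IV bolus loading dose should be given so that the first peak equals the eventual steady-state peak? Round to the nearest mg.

911 mg

f = (1/2)^(37/14) ≈ 0.160111; accumulation ratio R = 1/(1−f) ≈ 1.19063.
Loading dose to hit Cmax,ss on first dose: D_load = D_maint·R ≈ 765 × 1.19063 ≈ 910.83 mg.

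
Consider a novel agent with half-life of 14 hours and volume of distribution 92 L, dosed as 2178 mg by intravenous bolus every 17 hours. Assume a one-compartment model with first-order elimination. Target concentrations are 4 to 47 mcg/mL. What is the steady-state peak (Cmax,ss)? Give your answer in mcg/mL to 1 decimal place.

41.6 mcg/mL

τ/t½ = 17/14 ≈ 1.2143, so fraction remaining f = (1/2)^(17/14) ≈ 0.4310.
Accumulation ratio R = 1/(1 − f) ≈ 1/0.5690 ≈ 1.7575.
Each bolus raises the concentration by D/Vd = 2178/92 ≈ 23.674 mcg/mL.
Steady-state peak Cmax,ss = C₀·R ≈ 23.674 × 1.7575 ≈ 41.607 mcg/mL.
Peak 41.6 mcg/mL vs MTC 47 mcg/mL: below toxic threshold.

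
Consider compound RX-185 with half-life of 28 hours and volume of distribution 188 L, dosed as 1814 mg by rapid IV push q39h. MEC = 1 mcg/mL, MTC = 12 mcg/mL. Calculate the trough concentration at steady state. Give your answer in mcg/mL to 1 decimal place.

5.9 mcg/mL

Over one 39-h interval, 39/28 ≈ 1.3929 half-lives elapse, leaving f ≈ 0.3808 of each dose.
At steady state, accumulation factor R = 1/(1 − e^(−kτ)) ≈ 1.6150.
Each bolus raises the concentration by D/Vd = 1814/188 ≈ 9.649 mcg/mL.
Cmax,ss = C₀/(1 − f) ≈ 9.649/0.6192 ≈ 15.583 mcg/mL.
Steady-state trough Cmin,ss = Cmax,ss·f ≈ 15.583 × 0.3808 ≈ 5.934 mcg/mL.
Trough 5.9 mcg/mL vs MEC 1 mcg/mL: adequate.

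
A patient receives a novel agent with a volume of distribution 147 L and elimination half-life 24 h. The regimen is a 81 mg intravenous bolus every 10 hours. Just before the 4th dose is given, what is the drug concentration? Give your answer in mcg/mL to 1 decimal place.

f = (1/2)^(τ/t½) = (1/2)^(10/24) ≈ 0.7492.
C₀ = D/Vd = 81/147 ≈ 0.551 mcg/mL.
Before the 4th dose, 3 doses have been given. Superposition: Cmin = C₀·(f + f² + … + f^3).
≈ 0.551 × (0.7492 + 0.5613 + 0.4205) ≈ 0.551 × 1.7310 ≈ 0.954 mcg/mL.

1.0 mcg/mL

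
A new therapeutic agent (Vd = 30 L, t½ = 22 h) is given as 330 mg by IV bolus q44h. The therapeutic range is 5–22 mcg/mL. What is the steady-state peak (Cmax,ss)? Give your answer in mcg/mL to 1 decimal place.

14.7 mcg/mL

τ = 44 h = 2 half-lives, so f = (1/2)^2 = 0.25.
Accumulation ratio R = 1/(1 − f) = 1/0.75 = 4/3.
Single-dose peak C₀ = D/Vd = 330/30 = 11 mcg/mL.
Steady-state peak Cmax,ss = C₀·R = 11 × 4/3 ≈ 14.667 mcg/mL.
Peak 14.7 mcg/mL vs MTC 22 mcg/mL: below toxic threshold.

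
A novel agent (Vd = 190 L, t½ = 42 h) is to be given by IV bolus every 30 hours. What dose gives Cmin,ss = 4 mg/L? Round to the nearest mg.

487 mg

τ/t½ = 30/42 ≈ 0.71429, so f = (1/2)^(30/42) ≈ 0.609507.
Cmin,ss = (D/Vd)·f/(1−f), so D = Cmin,ss·Vd·(1−f)/f.
D = 4 × 190 × (1−f)/f ≈ 4 × 190 × 0.64067 ≈ 486.91 mg.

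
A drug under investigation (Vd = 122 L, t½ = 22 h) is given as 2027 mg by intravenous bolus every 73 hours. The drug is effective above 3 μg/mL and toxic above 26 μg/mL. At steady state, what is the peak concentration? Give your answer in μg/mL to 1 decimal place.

18.5 μg/mL

τ/t½ = 73/22 ≈ 3.3182, so fraction remaining f = (1/2)^(73/22) ≈ 0.1003.
At steady state, accumulation factor R = 1/(1 − e^(−kτ)) ≈ 1.1115.
Each bolus raises the concentration by D/Vd = 2027/122 ≈ 16.615 μg/mL.
Cmax,ss = C₀/(1 − f) ≈ 16.615/0.8997 ≈ 18.467 μg/mL.
Peak 18.5 μg/mL vs MTC 26 μg/mL: below toxic threshold.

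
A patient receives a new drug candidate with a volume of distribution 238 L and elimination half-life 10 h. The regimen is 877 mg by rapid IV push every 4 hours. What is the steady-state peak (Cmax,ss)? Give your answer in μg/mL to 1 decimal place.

τ/t½ = 4/10 ≈ 0.4, so fraction remaining f = (1/2)^(4/10) ≈ 0.7579.
Accumulation ratio R = 1/(1 − f) ≈ 1/0.2421 ≈ 4.1305.
Single-dose peak C₀ = D/Vd = 877/238 ≈ 3.685 μg/mL.
Cmax,ss = C₀/(1 − f) ≈ 3.685/0.2421 ≈ 15.221 μg/mL.

15.2 μg/mL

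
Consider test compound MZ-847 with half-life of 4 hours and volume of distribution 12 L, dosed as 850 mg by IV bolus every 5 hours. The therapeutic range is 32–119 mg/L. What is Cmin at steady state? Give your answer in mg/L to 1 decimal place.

51.4 mg/L

τ/t½ = 5/4 ≈ 1.25, so fraction remaining f = (1/2)^(5/4) ≈ 0.4204.
Each bolus raises the concentration by D/Vd = 850/12 ≈ 70.833 mg/L.
Steady-state trough Cmin,ss = C₀·f/(1−f) ≈ 70.833 × 0.4204/0.5796 ≈ 51.377 mg/L.
Trough 51.4 mg/L vs MEC 32 mg/L: adequate.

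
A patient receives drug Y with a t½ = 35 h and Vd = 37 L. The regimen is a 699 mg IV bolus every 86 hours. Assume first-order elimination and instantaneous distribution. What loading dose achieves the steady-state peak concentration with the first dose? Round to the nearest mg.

f = (1/2)^(86/35) ≈ 0.182107; accumulation ratio R = 1/(1−f) ≈ 1.22265.
Loading dose to hit Cmax,ss on first dose: D_load = D_maint·R ≈ 699 × 1.22265 ≈ 854.63 mg.

855 mg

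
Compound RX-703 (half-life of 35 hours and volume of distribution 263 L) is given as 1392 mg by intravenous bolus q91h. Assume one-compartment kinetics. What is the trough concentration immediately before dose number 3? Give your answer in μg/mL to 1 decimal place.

f = (1/2)^(τ/t½) = (1/2)^(91/35) ≈ 0.1649.
C₀ = D/Vd = 1392/263 ≈ 5.293 μg/mL.
Before the 3rd dose, 2 doses have been given. Superposition: Cmin = C₀·(f + f²).
≈ 5.293 × (0.1649 + 0.0272) ≈ 5.293 × 0.1921 ≈ 1.017 μg/mL.

1.0 μg/mL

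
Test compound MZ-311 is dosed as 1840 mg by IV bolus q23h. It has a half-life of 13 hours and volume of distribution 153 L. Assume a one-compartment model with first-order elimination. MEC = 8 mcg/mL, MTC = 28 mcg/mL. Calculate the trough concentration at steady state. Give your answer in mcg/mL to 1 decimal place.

k = ln2/t½ = ln2/13 ≈ 0.053319 h⁻¹; fraction remaining f = e^(−kτ) = e^(−0.053319×23) ≈ 0.2934.
Each bolus raises the concentration by D/Vd = 1840/153 ≈ 12.026 mcg/mL.
Steady-state trough Cmin,ss = C₀·f/(1−f) ≈ 12.026 × 0.2934/0.7066 ≈ 4.994 mcg/mL.
Trough 5.0 mcg/mL vs MEC 8 mcg/mL: subtherapeutic.

5.0 mcg/mL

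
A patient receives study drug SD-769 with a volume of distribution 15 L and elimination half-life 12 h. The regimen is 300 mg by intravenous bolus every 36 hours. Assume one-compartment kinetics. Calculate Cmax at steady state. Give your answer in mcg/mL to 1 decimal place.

τ = 36 h = 3 half-lives, so f = (1/2)^3 = 0.125.
Accumulation ratio R = 1/(1 − f) = 1/0.875 = 8/7.
Single-dose peak C₀ = D/Vd = 300/15 = 20 mcg/mL.
Steady-state peak Cmax,ss = C₀·R = 20 × 8/7 ≈ 22.857 mcg/mL.

22.9 mcg/mL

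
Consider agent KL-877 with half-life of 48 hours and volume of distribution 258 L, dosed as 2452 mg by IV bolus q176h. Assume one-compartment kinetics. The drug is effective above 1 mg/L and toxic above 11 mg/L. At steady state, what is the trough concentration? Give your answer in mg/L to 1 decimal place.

0.8 mg/L

k = ln2/t½ = ln2/48 ≈ 0.014441 h⁻¹; fraction remaining f = e^(−kτ) = e^(−0.014441×176) ≈ 0.0787.
At steady state, accumulation factor R = 1/(1 − e^(−kτ)) ≈ 1.0854.
Single-dose peak C₀ = D/Vd = 2452/258 ≈ 9.504 mg/L.
Cmax,ss = C₀/(1 − f) ≈ 9.504/0.9213 ≈ 10.316 mg/L.
One interval later, Cmin,ss = Cmax,ss·e^(−kτ) ≈ 10.316 × 0.0787 ≈ 0.812 mg/L.
Trough 0.8 mg/L vs MEC 1 mg/L: subtherapeutic.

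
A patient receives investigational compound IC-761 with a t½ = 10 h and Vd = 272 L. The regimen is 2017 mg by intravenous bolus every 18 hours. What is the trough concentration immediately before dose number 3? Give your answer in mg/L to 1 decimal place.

f = (1/2)^(τ/t½) = (1/2)^(18/10) ≈ 0.2872.
C₀ = D/Vd = 2017/272 ≈ 7.415 mg/L.
Before the 3rd dose, 2 doses have been given. Superposition: Cmin = C₀·(f + f²).
≈ 7.415 × (0.2872 + 0.0825) ≈ 7.415 × 0.3697 ≈ 2.741 mg/L.

2.7 mg/L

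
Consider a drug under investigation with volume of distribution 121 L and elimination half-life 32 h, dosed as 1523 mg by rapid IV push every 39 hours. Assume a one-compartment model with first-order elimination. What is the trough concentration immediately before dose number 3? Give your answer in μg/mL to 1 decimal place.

f = (1/2)^(τ/t½) = (1/2)^(39/32) ≈ 0.4297.
C₀ = D/Vd = 1523/121 ≈ 12.587 μg/mL.
Before the 3rd dose, 2 doses have been given. Superposition: Cmin = C₀·(f + f²).
≈ 12.587 × (0.4297 + 0.1846) ≈ 12.587 × 0.6143 ≈ 7.732 μg/mL.

7.7 μg/mL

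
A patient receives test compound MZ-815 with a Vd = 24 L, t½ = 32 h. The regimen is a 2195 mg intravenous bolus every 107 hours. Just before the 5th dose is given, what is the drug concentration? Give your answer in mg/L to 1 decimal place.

f = (1/2)^(τ/t½) = (1/2)^(107/32) ≈ 0.0985.
C₀ = D/Vd = 2195/24 ≈ 91.458 mg/L.
Before the 5th dose, 4 doses have been given. Superposition: Cmin = C₀·(f + f² + … + f^4).
≈ 91.458 × (0.0985 + 0.0097 + 0.0010 + 0.0001) ≈ 91.458 × 0.1093 ≈ 9.996 mg/L.

10.0 mg/L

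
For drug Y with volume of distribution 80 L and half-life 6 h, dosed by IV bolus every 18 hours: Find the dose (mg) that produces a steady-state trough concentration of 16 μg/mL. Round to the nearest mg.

τ/t½ = 18/6 ≈ 3, so f = (1/2)^(18/6) ≈ 0.125000.
Cmin,ss = (D/Vd)·f/(1−f), so D = Cmin,ss·Vd·(1−f)/f.
D = 16 × 80 × (1−f)/f ≈ 16 × 80 × 7.00000 ≈ 8960.00 mg.

8960 mg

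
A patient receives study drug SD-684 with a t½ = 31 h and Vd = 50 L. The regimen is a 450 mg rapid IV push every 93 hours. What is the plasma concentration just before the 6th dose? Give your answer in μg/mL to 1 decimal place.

1.3 μg/mL

f = (1/2)^(τ/t½) = (1/2)^(93/31) ≈ 0.1250.
C₀ = D/Vd = 450/50 ≈ 9.000 μg/mL.
Before the 6th dose, 5 doses have been given. Superposition: Cmin = C₀·(f + f² + … + f^5).
≈ 9.000 × (0.1250 + 0.0156 + 0.0020 + 0.0002 + 0.0000) ≈ 9.000 × 0.1428 ≈ 1.285 μg/mL.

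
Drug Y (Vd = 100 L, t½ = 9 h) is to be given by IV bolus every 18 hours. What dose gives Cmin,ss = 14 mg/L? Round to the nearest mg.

τ/t½ = 18/9 ≈ 2, so f = (1/2)^(18/9) ≈ 0.250000.
Cmin,ss = (D/Vd)·f/(1−f), so D = Cmin,ss·Vd·(1−f)/f.
D = 14 × 100 × (1−f)/f ≈ 14 × 100 × 3.00000 ≈ 4200.00 mg.

4200 mg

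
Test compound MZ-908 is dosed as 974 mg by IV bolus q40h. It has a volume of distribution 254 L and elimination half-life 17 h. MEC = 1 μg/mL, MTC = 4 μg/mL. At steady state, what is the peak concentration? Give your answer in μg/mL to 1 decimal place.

4.8 μg/mL

τ/t½ = 40/17 ≈ 2.3529, so fraction remaining f = (1/2)^(40/17) ≈ 0.1957.
Accumulation ratio R = 1/(1 − f) ≈ 1/0.8043 ≈ 1.2433.
Single-dose peak C₀ = D/Vd = 974/254 ≈ 3.835 μg/mL.
Cmax,ss = C₀/(1 − f) ≈ 3.835/0.8043 ≈ 4.768 μg/mL.
Peak 4.8 μg/mL vs MTC 4 μg/mL: exceeds toxic threshold.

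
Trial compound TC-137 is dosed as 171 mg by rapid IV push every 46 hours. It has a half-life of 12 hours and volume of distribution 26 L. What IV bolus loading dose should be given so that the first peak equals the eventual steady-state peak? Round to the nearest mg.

f = (1/2)^(46/12) ≈ 0.070154; accumulation ratio R = 1/(1−f) ≈ 1.07545.
Loading dose to hit Cmax,ss on first dose: D_load = D_maint·R ≈ 171 × 1.07545 ≈ 183.90 mg.

184 mg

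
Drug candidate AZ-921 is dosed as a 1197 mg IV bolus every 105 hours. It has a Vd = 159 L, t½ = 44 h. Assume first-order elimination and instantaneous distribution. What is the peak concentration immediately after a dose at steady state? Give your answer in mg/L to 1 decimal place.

9.3 mg/L

τ/t½ = 105/44 ≈ 2.3864, so fraction remaining f = (1/2)^(105/44) ≈ 0.1913.
At steady state, accumulation factor R = 1/(1 − e^(−kτ)) ≈ 1.2366.
Single-dose peak C₀ = D/Vd = 1197/159 ≈ 7.528 mg/L.
Steady-state peak Cmax,ss = C₀·R ≈ 7.528 × 1.2366 ≈ 9.309 mg/L.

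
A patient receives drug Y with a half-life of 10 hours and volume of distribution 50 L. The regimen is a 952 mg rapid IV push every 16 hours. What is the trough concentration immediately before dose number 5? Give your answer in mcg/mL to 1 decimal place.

9.3 mcg/mL

f = (1/2)^(τ/t½) = (1/2)^(16/10) ≈ 0.3299.
C₀ = D/Vd = 952/50 ≈ 19.040 mcg/mL.
Before the 5th dose, 4 doses have been given. Superposition: Cmin = C₀·(f + f² + … + f^4).
≈ 19.040 × (0.3299 + 0.1088 + 0.0359 + 0.0118) ≈ 19.040 × 0.4864 ≈ 9.261 mcg/mL.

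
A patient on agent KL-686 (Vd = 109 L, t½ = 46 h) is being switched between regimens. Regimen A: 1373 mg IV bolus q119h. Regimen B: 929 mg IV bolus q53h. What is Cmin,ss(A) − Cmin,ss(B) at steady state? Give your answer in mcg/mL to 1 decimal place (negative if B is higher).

Regimen A: f = (1/2)^(119/46) ≈ 0.1664; Cmin,ss = (1373/109)·f/(1−f) ≈ 2.514 mcg/mL.
Regimen B: f = (1/2)^(53/46) ≈ 0.4499; Cmin,ss = (929/109)·f/(1−f) ≈ 6.970 mcg/mL.
Difference ≈ 2.514 − 6.970 ≈ -4.456 mcg/mL.

-4.5 mcg/mL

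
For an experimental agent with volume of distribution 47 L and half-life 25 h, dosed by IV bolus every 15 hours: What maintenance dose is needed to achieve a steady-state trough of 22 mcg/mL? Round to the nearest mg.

533 mg

τ/t½ = 15/25 ≈ 0.6, so f = (1/2)^(15/25) ≈ 0.659754.
Cmin,ss = (D/Vd)·f/(1−f), so D = Cmin,ss·Vd·(1−f)/f.
D = 22 × 47 × (1−f)/f ≈ 22 × 47 × 0.51572 ≈ 533.25 mg.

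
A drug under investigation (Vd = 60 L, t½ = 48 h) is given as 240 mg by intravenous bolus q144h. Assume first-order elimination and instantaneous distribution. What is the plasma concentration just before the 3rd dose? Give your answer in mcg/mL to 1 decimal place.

0.6 mcg/mL

f = (1/2)^(τ/t½) = (1/2)^(144/48) ≈ 0.1250.
C₀ = D/Vd = 240/60 ≈ 4.000 mcg/mL.
Before the 3rd dose, 2 doses have been given. Superposition: Cmin = C₀·(f + f²).
≈ 4.000 × (0.1250 + 0.0156) ≈ 4.000 × 0.1406 ≈ 0.562 mcg/mL.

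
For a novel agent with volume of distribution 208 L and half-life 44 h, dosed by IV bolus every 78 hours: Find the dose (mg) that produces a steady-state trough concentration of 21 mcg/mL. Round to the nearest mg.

τ/t½ = 78/44 ≈ 1.7727, so f = (1/2)^(78/44) ≈ 0.292655.
Cmin,ss = (D/Vd)·f/(1−f), so D = Cmin,ss·Vd·(1−f)/f.
D = 21 × 208 × (1−f)/f ≈ 21 × 208 × 2.41699 ≈ 10557.41 mg.

10557 mg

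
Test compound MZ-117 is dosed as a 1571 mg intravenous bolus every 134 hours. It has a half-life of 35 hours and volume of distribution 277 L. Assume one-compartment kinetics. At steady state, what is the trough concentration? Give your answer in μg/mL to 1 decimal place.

Over one 134-h interval, 134/35 ≈ 3.8286 half-lives elapse, leaving f ≈ 0.0704 of each dose.
Each bolus raises the concentration by D/Vd = 1571/277 ≈ 5.671 μg/mL.
Steady-state trough Cmin,ss = C₀·f/(1−f) ≈ 5.671 × 0.0704/0.9296 ≈ 0.429 μg/mL.

0.4 μg/mL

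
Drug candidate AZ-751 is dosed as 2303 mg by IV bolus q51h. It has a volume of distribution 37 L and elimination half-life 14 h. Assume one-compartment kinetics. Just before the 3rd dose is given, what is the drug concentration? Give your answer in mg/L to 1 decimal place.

5.4 mg/L

f = (1/2)^(τ/t½) = (1/2)^(51/14) ≈ 0.0801.
C₀ = D/Vd = 2303/37 ≈ 62.243 mg/L.
Before the 3rd dose, 2 doses have been given. Superposition: Cmin = C₀·(f + f²).
≈ 62.243 × (0.0801 + 0.0064) ≈ 62.243 × 0.0865 ≈ 5.384 mg/L.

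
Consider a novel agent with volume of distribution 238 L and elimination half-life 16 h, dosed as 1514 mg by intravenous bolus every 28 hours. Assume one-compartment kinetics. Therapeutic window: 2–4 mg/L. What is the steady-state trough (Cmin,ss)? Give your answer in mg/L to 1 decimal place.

Over one 28-h interval, 28/16 ≈ 1.75 half-lives elapse, leaving f ≈ 0.2973 of each dose.
At steady state, accumulation factor R = 1/(1 − e^(−kτ)) ≈ 1.4231.
Each bolus raises the concentration by D/Vd = 1514/238 ≈ 6.361 mg/L.
Cmax,ss = C₀/(1 − f) ≈ 6.361/0.7027 ≈ 9.052 mg/L.
One interval later, Cmin,ss = Cmax,ss·e^(−kτ) ≈ 9.052 × 0.2973 ≈ 2.691 mg/L.
Trough 2.7 mg/L vs MEC 2 mg/L: adequate.

2.7 mg/L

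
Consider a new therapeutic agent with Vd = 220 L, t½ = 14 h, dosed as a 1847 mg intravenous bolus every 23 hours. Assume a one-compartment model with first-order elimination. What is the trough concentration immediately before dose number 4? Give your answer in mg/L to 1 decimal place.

f = (1/2)^(τ/t½) = (1/2)^(23/14) ≈ 0.3202.
C₀ = D/Vd = 1847/220 ≈ 8.395 mg/L.
Before the 4th dose, 3 doses have been given. Superposition: Cmin = C₀·(f + f² + … + f^3).
≈ 8.395 × (0.3202 + 0.1025 + 0.0328) ≈ 8.395 × 0.4555 ≈ 3.824 mg/L.

3.8 mg/L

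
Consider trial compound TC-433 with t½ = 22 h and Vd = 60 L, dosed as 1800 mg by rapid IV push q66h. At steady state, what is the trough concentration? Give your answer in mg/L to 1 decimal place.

The dosing interval is 3 half-lives, so f = 2^(−3) = 0.125.
Accumulation ratio R = 1/(1 − f) = 1/0.875 = 8/7.
Single-dose peak C₀ = D/Vd = 1800/60 = 30 mg/L.
Steady-state peak Cmax,ss = C₀·R = 30 × 8/7 ≈ 34.286 mg/L.
Steady-state trough Cmin,ss = Cmax,ss·f ≈ 34.286 × 0.125 ≈ 4.286 mg/L.

4.3 mg/L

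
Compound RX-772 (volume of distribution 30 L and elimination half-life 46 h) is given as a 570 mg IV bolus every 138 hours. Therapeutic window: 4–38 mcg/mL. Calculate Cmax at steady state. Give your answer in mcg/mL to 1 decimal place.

21.7 mcg/mL

The dosing interval is 3 half-lives, so f = 2^(−3) = 0.125.
At steady state, R = 1/(1 − 0.125) = 8/7.
Single-dose peak C₀ = D/Vd = 570/30 = 19 mcg/mL.
Steady-state peak Cmax,ss = C₀·R = 19 × 8/7 ≈ 21.714 mcg/mL.
Peak 21.7 mcg/mL vs MTC 38 mcg/mL: below toxic threshold.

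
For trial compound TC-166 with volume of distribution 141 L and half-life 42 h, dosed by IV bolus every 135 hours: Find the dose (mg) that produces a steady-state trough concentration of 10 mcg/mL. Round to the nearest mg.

τ/t½ = 135/42 ≈ 3.2143, so f = (1/2)^(135/42) ≈ 0.107747.
Cmin,ss = (D/Vd)·f/(1−f), so D = Cmin,ss·Vd·(1−f)/f.
D = 10 × 141 × (1−f)/f ≈ 10 × 141 × 8.28100 ≈ 11676.21 mg.

11676 mg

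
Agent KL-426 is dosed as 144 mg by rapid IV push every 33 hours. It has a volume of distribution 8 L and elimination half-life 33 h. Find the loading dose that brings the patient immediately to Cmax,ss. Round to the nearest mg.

288 mg

f = (1/2)^(33/33) ≈ 0.500000; accumulation ratio R = 1/(1−f) ≈ 2.00000.
Loading dose to hit Cmax,ss on first dose: D_load = D_maint·R ≈ 144 × 2.00000 ≈ 288.00 mg.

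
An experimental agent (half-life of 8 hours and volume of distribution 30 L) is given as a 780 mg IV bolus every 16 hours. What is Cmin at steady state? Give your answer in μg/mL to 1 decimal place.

The dosing interval is 2 half-lives, so f = 2^(−2) = 0.25.
Accumulation ratio R = 1/(1 − f) = 1/0.75 = 4/3.
Single-dose peak C₀ = D/Vd = 780/30 = 26 μg/mL.
Steady-state peak Cmax,ss = C₀·R = 26 × 4/3 ≈ 34.667 μg/mL.
Steady-state trough Cmin,ss = Cmax,ss·f ≈ 34.667 × 0.25 ≈ 8.667 μg/mL.

8.7 μg/mL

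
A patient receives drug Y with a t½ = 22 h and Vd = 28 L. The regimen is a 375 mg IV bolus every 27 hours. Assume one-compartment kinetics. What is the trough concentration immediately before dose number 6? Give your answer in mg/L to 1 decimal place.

f = (1/2)^(τ/t½) = (1/2)^(27/22) ≈ 0.4271.
C₀ = D/Vd = 375/28 ≈ 13.393 mg/L.
Before the 6th dose, 5 doses have been given. Superposition: Cmin = C₀·(f + f² + … + f^5).
≈ 13.393 × (0.4271 + 0.1824 + 0.0779 + 0.0333 + 0.0142) ≈ 13.393 × 0.7349 ≈ 9.843 mg/L.

9.8 mg/L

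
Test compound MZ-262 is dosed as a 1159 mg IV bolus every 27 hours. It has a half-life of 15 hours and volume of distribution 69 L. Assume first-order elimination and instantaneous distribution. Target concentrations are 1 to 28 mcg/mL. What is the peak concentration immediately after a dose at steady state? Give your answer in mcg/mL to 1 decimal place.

k = ln2/t½ = ln2/15 ≈ 0.046210 h⁻¹; fraction remaining f = e^(−kτ) = e^(−0.046210×27) ≈ 0.2872.
Accumulation ratio R = 1/(1 − f) ≈ 1/0.7128 ≈ 1.4029.
Each bolus raises the concentration by D/Vd = 1159/69 ≈ 16.797 mcg/mL.
Cmax,ss = C₀/(1 − f) ≈ 16.797/0.7128 ≈ 23.565 mcg/mL.
Peak 23.6 mcg/mL vs MTC 28 mcg/mL: below toxic threshold.

23.6 mcg/mL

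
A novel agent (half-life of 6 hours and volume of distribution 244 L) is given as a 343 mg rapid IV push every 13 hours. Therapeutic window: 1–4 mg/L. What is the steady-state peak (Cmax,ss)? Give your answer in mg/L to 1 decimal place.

1.8 mg/L

k = ln2/t½ = ln2/6 ≈ 0.115525 h⁻¹; fraction remaining f = e^(−kτ) = e^(−0.115525×13) ≈ 0.2227.
Accumulation ratio R = 1/(1 − f) ≈ 1/0.7773 ≈ 1.2865.
Single-dose peak C₀ = D/Vd = 343/244 ≈ 1.406 mg/L.
Cmax,ss = C₀/(1 − f) ≈ 1.406/0.7773 ≈ 1.809 mg/L.
Peak 1.8 mg/L vs MTC 4 mg/L: below toxic threshold.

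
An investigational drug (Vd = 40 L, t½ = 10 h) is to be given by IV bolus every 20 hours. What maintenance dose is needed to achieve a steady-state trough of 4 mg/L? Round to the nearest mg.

τ/t½ = 20/10 ≈ 2, so f = (1/2)^(20/10) ≈ 0.250000.
Cmin,ss = (D/Vd)·f/(1−f), so D = Cmin,ss·Vd·(1−f)/f.
D = 4 × 40 × (1−f)/f ≈ 4 × 40 × 3.00000 ≈ 480.00 mg.

480 mg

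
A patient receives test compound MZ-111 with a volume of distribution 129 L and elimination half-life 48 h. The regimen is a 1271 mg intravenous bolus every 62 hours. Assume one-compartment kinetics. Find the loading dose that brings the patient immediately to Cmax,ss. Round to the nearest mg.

f = (1/2)^(62/48) ≈ 0.408479; accumulation ratio R = 1/(1−f) ≈ 1.69056.
Loading dose to hit Cmax,ss on first dose: D_load = D_maint·R ≈ 1271 × 1.69056 ≈ 2148.70 mg.

2149 mg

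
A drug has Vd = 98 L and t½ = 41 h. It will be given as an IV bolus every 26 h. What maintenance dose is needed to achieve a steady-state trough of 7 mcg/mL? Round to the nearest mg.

379 mg

τ/t½ = 26/41 ≈ 0.63415, so f = (1/2)^(26/41) ≈ 0.644322.
Cmin,ss = (D/Vd)·f/(1−f), so D = Cmin,ss·Vd·(1−f)/f.
D = 7 × 98 × (1−f)/f ≈ 7 × 98 × 0.55202 ≈ 378.69 mg.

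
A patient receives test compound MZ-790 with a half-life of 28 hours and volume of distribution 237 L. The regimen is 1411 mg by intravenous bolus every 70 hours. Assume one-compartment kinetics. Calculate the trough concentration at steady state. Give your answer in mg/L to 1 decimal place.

1.3 mg/L

Over one 70-h interval, 70/28 ≈ 2.5 half-lives elapse, leaving f ≈ 0.1768 of each dose.
At steady state, accumulation factor R = 1/(1 − e^(−kτ)) ≈ 1.2148.
Single-dose peak C₀ = D/Vd = 1411/237 ≈ 5.954 mg/L.
Steady-state peak Cmax,ss = C₀·R ≈ 5.954 × 1.2148 ≈ 7.233 mg/L.
One interval later, Cmin,ss = Cmax,ss·e^(−kτ) ≈ 7.233 × 0.1768 ≈ 1.279 mg/L.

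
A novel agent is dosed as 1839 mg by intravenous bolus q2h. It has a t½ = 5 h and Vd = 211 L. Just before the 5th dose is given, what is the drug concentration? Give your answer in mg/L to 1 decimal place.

18.3 mg/L

f = (1/2)^(τ/t½) = (1/2)^(2/5) ≈ 0.7579.
C₀ = D/Vd = 1839/211 ≈ 8.716 mg/L.
Before the 5th dose, 4 doses have been given. Superposition: Cmin = C₀·(f + f² + … + f^4).
≈ 8.716 × (0.7579 + 0.5744 + 0.4353 + 0.3299) ≈ 8.716 × 2.0975 ≈ 18.282 mg/L.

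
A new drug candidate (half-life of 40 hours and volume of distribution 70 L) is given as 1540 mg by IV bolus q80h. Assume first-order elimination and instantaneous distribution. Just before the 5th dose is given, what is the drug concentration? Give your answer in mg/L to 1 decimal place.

7.3 mg/L

f = (1/2)^(τ/t½) = (1/2)^(80/40) ≈ 0.2500.
C₀ = D/Vd = 1540/70 ≈ 22.000 mg/L.
Before the 5th dose, 4 doses have been given. Superposition: Cmin = C₀·(f + f² + … + f^4).
≈ 22.000 × (0.2500 + 0.0625 + 0.0156 + 0.0039) ≈ 22.000 × 0.3320 ≈ 7.304 mg/L.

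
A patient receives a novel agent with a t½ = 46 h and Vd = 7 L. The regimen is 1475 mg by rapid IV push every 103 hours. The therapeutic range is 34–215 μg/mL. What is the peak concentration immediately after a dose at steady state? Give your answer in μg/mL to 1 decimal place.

267.3 μg/mL

Over one 103-h interval, 103/46 ≈ 2.2391 half-lives elapse, leaving f ≈ 0.2118 of each dose.
At steady state, accumulation factor R = 1/(1 − e^(−kτ)) ≈ 1.2687.
Each bolus raises the concentration by D/Vd = 1475/7 ≈ 210.714 μg/mL.
Cmax,ss = C₀/(1 − f) ≈ 210.714/0.7882 ≈ 267.336 μg/mL.
Peak 267.3 μg/mL vs MTC 215 μg/mL: exceeds toxic threshold.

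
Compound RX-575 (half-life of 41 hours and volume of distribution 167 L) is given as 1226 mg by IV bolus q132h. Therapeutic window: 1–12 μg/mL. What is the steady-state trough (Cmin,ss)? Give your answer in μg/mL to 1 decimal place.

0.9 μg/mL

τ/t½ = 132/41 ≈ 3.2195, so fraction remaining f = (1/2)^(132/41) ≈ 0.1074.
Accumulation ratio R = 1/(1 − f) ≈ 1/0.8926 ≈ 1.1203.
Each bolus raises the concentration by D/Vd = 1226/167 ≈ 7.341 μg/mL.
Steady-state peak Cmax,ss = C₀·R ≈ 7.341 × 1.1203 ≈ 8.224 μg/mL.
One interval later, Cmin,ss = Cmax,ss·e^(−kτ) ≈ 8.224 × 0.1074 ≈ 0.883 μg/mL.
Trough 0.9 μg/mL vs MEC 1 μg/mL: subtherapeutic.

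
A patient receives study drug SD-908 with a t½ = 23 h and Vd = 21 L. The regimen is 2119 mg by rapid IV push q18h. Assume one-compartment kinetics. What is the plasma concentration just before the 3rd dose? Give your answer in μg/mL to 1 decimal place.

f = (1/2)^(τ/t½) = (1/2)^(18/23) ≈ 0.5813.
C₀ = D/Vd = 2119/21 ≈ 100.905 μg/mL.
Before the 3rd dose, 2 doses have been given. Superposition: Cmin = C₀·(f + f²).
≈ 100.905 × (0.5813 + 0.3379) ≈ 100.905 × 0.9192 ≈ 92.752 μg/mL.

92.8 μg/mL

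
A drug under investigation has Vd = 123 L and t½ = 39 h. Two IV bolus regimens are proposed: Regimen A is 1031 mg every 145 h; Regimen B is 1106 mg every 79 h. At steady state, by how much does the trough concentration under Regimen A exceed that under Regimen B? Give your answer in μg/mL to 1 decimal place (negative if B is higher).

-2.2 μg/mL

Regimen A: f = (1/2)^(145/39) ≈ 0.0760; Cmin,ss = (1031/123)·f/(1−f) ≈ 0.689 μg/mL.
Regimen B: f = (1/2)^(79/39) ≈ 0.2456; Cmin,ss = (1106/123)·f/(1−f) ≈ 2.927 μg/mL.
Difference ≈ 0.689 − 2.927 ≈ -2.238 μg/mL.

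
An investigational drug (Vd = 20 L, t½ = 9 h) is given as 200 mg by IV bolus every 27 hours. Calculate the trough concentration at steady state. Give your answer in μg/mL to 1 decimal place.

τ = 27 h = 3 half-lives, so f = (1/2)^3 = 0.125.
At steady state, R = 1/(1 − 0.125) = 8/7.
Single-dose peak C₀ = D/Vd = 200/20 = 10 μg/mL.
Steady-state peak Cmax,ss = C₀·R = 10 × 8/7 ≈ 11.429 μg/mL.
Steady-state trough Cmin,ss = Cmax,ss·f ≈ 11.429 × 0.125 ≈ 1.429 μg/mL.

1.4 μg/mL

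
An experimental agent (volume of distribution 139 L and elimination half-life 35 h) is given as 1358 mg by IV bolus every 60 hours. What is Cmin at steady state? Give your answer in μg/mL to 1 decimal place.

4.3 μg/mL

k = ln2/t½ = ln2/35 ≈ 0.019804 h⁻¹; fraction remaining f = e^(−kτ) = e^(−0.019804×60) ≈ 0.3048.
Single-dose peak C₀ = D/Vd = 1358/139 ≈ 9.770 μg/mL.
Steady-state trough Cmin,ss = C₀·f/(1−f) ≈ 9.770 × 0.3048/0.6952 ≈ 4.284 μg/mL.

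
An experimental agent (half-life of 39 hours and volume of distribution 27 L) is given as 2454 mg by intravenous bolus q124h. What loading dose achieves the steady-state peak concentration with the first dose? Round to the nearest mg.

2758 mg

f = (1/2)^(124/39) ≈ 0.110377; accumulation ratio R = 1/(1−f) ≈ 1.12407.
Loading dose to hit Cmax,ss on first dose: D_load = D_maint·R ≈ 2454 × 1.12407 ≈ 2758.47 mg.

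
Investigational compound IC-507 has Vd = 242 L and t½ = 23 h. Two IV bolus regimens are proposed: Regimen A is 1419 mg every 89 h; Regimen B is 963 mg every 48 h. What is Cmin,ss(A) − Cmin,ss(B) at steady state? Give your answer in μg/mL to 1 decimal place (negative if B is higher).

-0.8 μg/mL

Regimen A: f = (1/2)^(89/23) ≈ 0.0684; Cmin,ss = (1419/242)·f/(1−f) ≈ 0.431 μg/mL.
Regimen B: f = (1/2)^(48/23) ≈ 0.2354; Cmin,ss = (963/242)·f/(1−f) ≈ 1.225 μg/mL.
Difference ≈ 0.431 − 1.225 ≈ -0.794 μg/mL.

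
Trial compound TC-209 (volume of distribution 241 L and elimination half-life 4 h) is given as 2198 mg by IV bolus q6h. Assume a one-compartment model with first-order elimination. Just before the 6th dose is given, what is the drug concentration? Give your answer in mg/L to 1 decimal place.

5.0 mg/L

f = (1/2)^(τ/t½) = (1/2)^(6/4) ≈ 0.3536.
C₀ = D/Vd = 2198/241 ≈ 9.120 mg/L.
Before the 6th dose, 5 doses have been given. Superposition: Cmin = C₀·(f + f² + … + f^5).
≈ 9.120 × (0.3536 + 0.1250 + 0.0442 + 0.0156 + 0.0055) ≈ 9.120 × 0.5439 ≈ 4.960 mg/L.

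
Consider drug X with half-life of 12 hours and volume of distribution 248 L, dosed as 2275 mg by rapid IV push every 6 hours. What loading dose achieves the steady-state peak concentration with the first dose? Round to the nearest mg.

f = (1/2)^(6/12) ≈ 0.707107; accumulation ratio R = 1/(1−f) ≈ 3.41422.
Loading dose to hit Cmax,ss on first dose: D_load = D_maint·R ≈ 2275 × 3.41422 ≈ 7767.35 mg.

7767 mg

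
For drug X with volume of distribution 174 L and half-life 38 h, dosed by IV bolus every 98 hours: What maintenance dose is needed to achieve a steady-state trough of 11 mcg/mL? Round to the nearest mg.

9522 mg

τ/t½ = 98/38 ≈ 2.5789, so f = (1/2)^(98/38) ≈ 0.167363.
Cmin,ss = (D/Vd)·f/(1−f), so D = Cmin,ss·Vd·(1−f)/f.
D = 11 × 174 × (1−f)/f ≈ 11 × 174 × 4.97504 ≈ 9522.23 mg.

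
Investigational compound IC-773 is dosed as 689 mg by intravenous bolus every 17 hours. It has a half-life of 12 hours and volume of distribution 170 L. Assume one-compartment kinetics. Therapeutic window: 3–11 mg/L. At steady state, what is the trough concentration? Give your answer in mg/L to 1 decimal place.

2.4 mg/L

τ/t½ = 17/12 ≈ 1.4167, so fraction remaining f = (1/2)^(17/12) ≈ 0.3746.
Single-dose peak C₀ = D/Vd = 689/170 ≈ 4.053 mg/L.
Steady-state trough Cmin,ss = C₀·f/(1−f) ≈ 4.053 × 0.3746/0.6254 ≈ 2.428 mg/L.
Trough 2.4 mg/L vs MEC 3 mg/L: subtherapeutic.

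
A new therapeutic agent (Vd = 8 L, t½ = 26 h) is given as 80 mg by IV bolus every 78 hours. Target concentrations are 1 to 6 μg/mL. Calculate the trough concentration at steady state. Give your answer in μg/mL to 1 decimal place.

The dosing interval is 3 half-lives, so f = 2^(−3) = 0.125.
Accumulation ratio R = 1/(1 − f) = 1/0.875 = 8/7.
Single-dose peak C₀ = D/Vd = 80/8 = 10 μg/mL.
Steady-state peak Cmax,ss = C₀·R = 10 × 8/7 ≈ 11.429 μg/mL.
Steady-state trough Cmin,ss = Cmax,ss·f ≈ 11.429 × 0.125 ≈ 1.429 μg/mL.
Trough 1.4 μg/mL vs MEC 1 μg/mL: adequate.

1.4 μg/mL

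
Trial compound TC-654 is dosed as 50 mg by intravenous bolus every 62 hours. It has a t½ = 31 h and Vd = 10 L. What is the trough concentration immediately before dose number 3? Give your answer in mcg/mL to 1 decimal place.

f = (1/2)^(τ/t½) = (1/2)^(62/31) ≈ 0.2500.
C₀ = D/Vd = 50/10 ≈ 5.000 mcg/mL.
Before the 3rd dose, 2 doses have been given. Superposition: Cmin = C₀·(f + f²).
≈ 5.000 × (0.2500 + 0.0625) ≈ 5.000 × 0.3125 ≈ 1.562 mcg/mL.

1.6 mcg/mL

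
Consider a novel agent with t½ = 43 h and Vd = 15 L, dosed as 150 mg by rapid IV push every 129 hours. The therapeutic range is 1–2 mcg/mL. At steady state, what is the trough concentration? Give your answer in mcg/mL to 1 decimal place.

1.4 mcg/mL

τ = 129 h = 3 half-lives, so f = (1/2)^3 = 0.125.
At steady state, R = 1/(1 − 0.125) = 8/7.
Single-dose peak C₀ = D/Vd = 150/15 = 10 mcg/mL.
Steady-state peak Cmax,ss = C₀·R = 10 × 8/7 ≈ 11.429 mcg/mL.
Steady-state trough Cmin,ss = Cmax,ss·f ≈ 11.429 × 0.125 ≈ 1.429 mcg/mL.
Trough 1.4 mcg/mL vs MEC 1 mcg/mL: adequate.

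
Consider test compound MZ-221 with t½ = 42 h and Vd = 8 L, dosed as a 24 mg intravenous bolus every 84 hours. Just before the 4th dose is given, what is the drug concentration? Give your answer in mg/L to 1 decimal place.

1.0 mg/L

f = (1/2)^(τ/t½) = (1/2)^(84/42) ≈ 0.2500.
C₀ = D/Vd = 24/8 ≈ 3.000 mg/L.
Before the 4th dose, 3 doses have been given. Superposition: Cmin = C₀·(f + f² + … + f^3).
≈ 3.000 × (0.2500 + 0.0625 + 0.0156) ≈ 3.000 × 0.3281 ≈ 0.984 mg/L.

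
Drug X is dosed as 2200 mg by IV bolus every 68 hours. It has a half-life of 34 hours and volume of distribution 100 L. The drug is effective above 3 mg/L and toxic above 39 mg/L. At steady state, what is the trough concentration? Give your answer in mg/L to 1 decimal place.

7.3 mg/L

τ = 68 h = 2 half-lives, so f = (1/2)^2 = 0.25.
At steady state, R = 1/(1 − 0.25) = 4/3.
Single-dose peak C₀ = D/Vd = 2200/100 = 22 mg/L.
Steady-state peak Cmax,ss = C₀·R = 22 × 4/3 ≈ 29.333 mg/L.
Steady-state trough Cmin,ss = Cmax,ss·f ≈ 29.333 × 0.25 ≈ 7.333 mg/L.
Trough 7.3 mg/L vs MEC 3 mg/L: adequate.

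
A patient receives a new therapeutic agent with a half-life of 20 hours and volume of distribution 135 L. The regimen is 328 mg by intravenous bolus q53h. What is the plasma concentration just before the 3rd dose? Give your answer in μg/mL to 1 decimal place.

f = (1/2)^(τ/t½) = (1/2)^(53/20) ≈ 0.1593.
C₀ = D/Vd = 328/135 ≈ 2.430 μg/mL.
Before the 3rd dose, 2 doses have been given. Superposition: Cmin = C₀·(f + f²).
≈ 2.430 × (0.1593 + 0.0254) ≈ 2.430 × 0.1847 ≈ 0.449 μg/mL.

0.4 μg/mL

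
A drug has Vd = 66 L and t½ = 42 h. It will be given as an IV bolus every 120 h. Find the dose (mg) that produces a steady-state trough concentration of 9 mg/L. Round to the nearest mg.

τ/t½ = 120/42 ≈ 2.8571, so f = (1/2)^(120/42) ≈ 0.138011.
Cmin,ss = (D/Vd)·f/(1−f), so D = Cmin,ss·Vd·(1−f)/f.
D = 9 × 66 × (1−f)/f ≈ 9 × 66 × 6.24580 ≈ 3710.01 mg.

3710 mg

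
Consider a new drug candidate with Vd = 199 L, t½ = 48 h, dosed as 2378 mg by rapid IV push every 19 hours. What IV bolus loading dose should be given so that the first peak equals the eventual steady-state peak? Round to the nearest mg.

f = (1/2)^(19/48) ≈ 0.760050; accumulation ratio R = 1/(1−f) ≈ 4.16753.
Loading dose to hit Cmax,ss on first dose: D_load = D_maint·R ≈ 2378 × 4.16753 ≈ 9910.39 mg.

9910 mg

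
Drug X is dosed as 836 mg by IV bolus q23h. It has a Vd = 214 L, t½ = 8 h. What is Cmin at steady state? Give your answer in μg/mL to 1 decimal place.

0.6 μg/mL

k = ln2/t½ = ln2/8 ≈ 0.086643 h⁻¹; fraction remaining f = e^(−kτ) = e^(−0.086643×23) ≈ 0.1363.
At steady state, accumulation factor R = 1/(1 − e^(−kτ)) ≈ 1.1578.
Each bolus raises the concentration by D/Vd = 836/214 ≈ 3.907 μg/mL.
Cmax,ss = C₀/(1 − f) ≈ 3.907/0.8637 ≈ 4.524 μg/mL.
Steady-state trough Cmin,ss = Cmax,ss·f ≈ 4.524 × 0.1363 ≈ 0.617 μg/mL.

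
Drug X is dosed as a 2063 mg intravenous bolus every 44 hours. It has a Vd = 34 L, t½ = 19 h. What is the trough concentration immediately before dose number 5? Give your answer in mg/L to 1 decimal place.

f = (1/2)^(τ/t½) = (1/2)^(44/19) ≈ 0.2009.
C₀ = D/Vd = 2063/34 ≈ 60.676 mg/L.
Before the 5th dose, 4 doses have been given. Superposition: Cmin = C₀·(f + f² + … + f^4).
≈ 60.676 × (0.2009 + 0.0404 + 0.0081 + 0.0016) ≈ 60.676 × 0.2510 ≈ 15.230 mg/L.

15.2 mg/L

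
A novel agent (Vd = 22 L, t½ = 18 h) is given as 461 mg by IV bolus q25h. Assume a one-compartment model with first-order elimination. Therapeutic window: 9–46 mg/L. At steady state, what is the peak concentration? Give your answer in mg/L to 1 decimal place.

33.9 mg/L

τ/t½ = 25/18 ≈ 1.3889, so fraction remaining f = (1/2)^(25/18) ≈ 0.3819.
At steady state, accumulation factor R = 1/(1 − e^(−kτ)) ≈ 1.6179.
Each bolus raises the concentration by D/Vd = 461/22 ≈ 20.955 mg/L.
Steady-state peak Cmax,ss = C₀·R ≈ 20.955 × 1.6179 ≈ 33.903 mg/L.
Peak 33.9 mg/L vs MTC 46 mg/L: below toxic threshold.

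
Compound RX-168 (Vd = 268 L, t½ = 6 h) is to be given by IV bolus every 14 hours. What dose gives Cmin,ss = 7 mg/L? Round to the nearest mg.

τ/t½ = 14/6 ≈ 2.3333, so f = (1/2)^(14/6) ≈ 0.198425.
Cmin,ss = (D/Vd)·f/(1−f), so D = Cmin,ss·Vd·(1−f)/f.
D = 7 × 268 × (1−f)/f ≈ 7 × 268 × 4.03969 ≈ 7578.46 mg.

7578 mg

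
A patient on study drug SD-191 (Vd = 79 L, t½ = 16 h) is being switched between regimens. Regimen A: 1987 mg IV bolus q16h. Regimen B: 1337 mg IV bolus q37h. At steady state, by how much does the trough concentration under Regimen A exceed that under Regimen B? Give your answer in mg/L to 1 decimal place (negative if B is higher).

20.9 mg/L

Regimen A: f = (1/2)^(16/16) ≈ 0.5000; Cmin,ss = (1987/79)·f/(1−f) ≈ 25.152 mg/L.
Regimen B: f = (1/2)^(37/16) ≈ 0.2013; Cmin,ss = (1337/79)·f/(1−f) ≈ 4.265 mg/L.
Difference ≈ 25.152 − 4.265 ≈ 20.887 mg/L.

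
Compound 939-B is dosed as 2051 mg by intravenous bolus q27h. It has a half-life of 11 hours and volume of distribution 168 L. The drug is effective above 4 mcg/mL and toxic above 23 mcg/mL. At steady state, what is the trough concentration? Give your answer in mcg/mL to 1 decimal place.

k = ln2/t½ = ln2/11 ≈ 0.063013 h⁻¹; fraction remaining f = e^(−kτ) = e^(−0.063013×27) ≈ 0.1824.
Each bolus raises the concentration by D/Vd = 2051/168 ≈ 12.208 mcg/mL.
Steady-state trough Cmin,ss = C₀·f/(1−f) ≈ 12.208 × 0.1824/0.8176 ≈ 2.724 mcg/mL.
Trough 2.7 mcg/mL vs MEC 4 mcg/mL: subtherapeutic.

2.7 mcg/mL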